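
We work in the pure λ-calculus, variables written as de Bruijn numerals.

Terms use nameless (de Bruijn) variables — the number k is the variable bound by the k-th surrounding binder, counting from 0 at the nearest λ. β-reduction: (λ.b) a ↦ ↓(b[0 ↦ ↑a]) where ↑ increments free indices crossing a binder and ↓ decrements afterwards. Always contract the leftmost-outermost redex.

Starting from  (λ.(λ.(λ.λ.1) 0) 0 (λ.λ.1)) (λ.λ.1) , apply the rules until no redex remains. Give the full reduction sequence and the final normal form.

  start: (λ.(λ.(λ.λ.1) 0) 0 (λ.λ.1)) (λ.λ.1)
  step 1: (λ.(λ.λ.1) 0) (λ.λ.1) (λ.λ.1)
  step 2: (λ.λ.1) (λ.λ.1) (λ.λ.1)
  step 3: (λ.λ.λ.1) (λ.λ.1)
  step 4: λ.λ.1

Answer: normal form = λ.λ.1  (in 4 steps)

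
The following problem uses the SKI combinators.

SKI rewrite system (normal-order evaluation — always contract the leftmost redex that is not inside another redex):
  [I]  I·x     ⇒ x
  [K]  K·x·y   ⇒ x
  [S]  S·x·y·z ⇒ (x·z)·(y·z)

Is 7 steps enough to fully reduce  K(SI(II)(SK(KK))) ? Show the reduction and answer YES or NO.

Answer: YES — reaches normal form K(SK(KK)) in 6 ≤ 7 steps

Working:
  start: K(SI(II)(SK(KK)))
  →1  K(I(SK(KK))(II(SK(KK))))
  →2  K(SK(KK)(II(SK(KK))))
  →3  K(K(II(SK(KK)))(KK(II(SK(KK)))))
  →4  K(II(SK(KK)))
  →5  K(I(SK(KK)))
  →6  K(SK(KK))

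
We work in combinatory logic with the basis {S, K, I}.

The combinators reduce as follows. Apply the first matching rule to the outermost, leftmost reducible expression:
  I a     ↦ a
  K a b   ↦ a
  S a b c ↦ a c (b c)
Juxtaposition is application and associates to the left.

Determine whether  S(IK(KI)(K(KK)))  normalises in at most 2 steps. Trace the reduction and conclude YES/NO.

Answer: YES — reaches normal form S(KI) in 2 ≤ 2 steps

Working:
  start: S(IK(KI)(K(KK)))
  [1] S(K(KI)(K(KK)))
  [2] S(KI)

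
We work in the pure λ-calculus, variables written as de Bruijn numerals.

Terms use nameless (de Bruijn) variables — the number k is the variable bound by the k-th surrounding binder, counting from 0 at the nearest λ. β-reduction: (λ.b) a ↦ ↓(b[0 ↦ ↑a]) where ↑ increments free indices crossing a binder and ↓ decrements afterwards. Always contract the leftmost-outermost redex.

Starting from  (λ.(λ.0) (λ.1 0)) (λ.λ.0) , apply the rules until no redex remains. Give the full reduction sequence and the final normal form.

Answer: normal form = λ.λ.0  (in 3 steps)

Reduction:
  start: (λ.(λ.0) (λ.1 0)) (λ.λ.0)
  →1  (λ.0) (λ.(λ.λ.0) 0)
  →2  λ.(λ.λ.0) 0
  →3  λ.λ.0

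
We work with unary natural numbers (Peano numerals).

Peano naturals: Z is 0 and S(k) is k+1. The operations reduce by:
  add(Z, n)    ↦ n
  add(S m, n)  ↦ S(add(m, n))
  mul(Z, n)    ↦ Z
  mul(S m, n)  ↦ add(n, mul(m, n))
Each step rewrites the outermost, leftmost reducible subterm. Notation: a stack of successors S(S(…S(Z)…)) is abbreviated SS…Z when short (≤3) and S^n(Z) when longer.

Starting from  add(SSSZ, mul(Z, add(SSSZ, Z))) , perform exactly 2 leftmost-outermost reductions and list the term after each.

  start: add(SSSZ, mul(Z, add(SSSZ, Z)))
  [1] S(add(SSZ, mul(Z, add(SSSZ, Z))))
  [2] S(S(add(SZ, mul(Z, add(SSSZ, Z)))))

Answer: after 2 steps: S(S(add(SZ, mul(Z, add(SSSZ, Z)))))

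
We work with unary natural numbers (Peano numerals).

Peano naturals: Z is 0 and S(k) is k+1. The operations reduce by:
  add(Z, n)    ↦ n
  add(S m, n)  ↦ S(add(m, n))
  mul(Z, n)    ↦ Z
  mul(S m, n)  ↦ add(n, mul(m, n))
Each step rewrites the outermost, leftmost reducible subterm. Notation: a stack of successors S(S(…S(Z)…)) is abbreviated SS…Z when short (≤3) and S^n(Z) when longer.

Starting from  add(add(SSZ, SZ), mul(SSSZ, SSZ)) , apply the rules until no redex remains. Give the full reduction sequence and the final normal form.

  start: add(add(SSZ, SZ), mul(SSSZ, SSZ))
  [1] add(S(add(SZ, SZ)), mul(SSSZ, SSZ))
  [2] S(add(add(SZ, SZ), mul(SSSZ, SSZ)))
  [3] S(add(S(add(Z, SZ)), mul(SSSZ, SSZ)))
  [4] S(S(add(add(Z, SZ), mul(SSSZ, SSZ))))
  [5] S(S(add(SZ, mul(SSSZ, SSZ))))
  [6] S(S(S(add(Z, mul(SSSZ, SSZ)))))
  [7] S(S(S(mul(SSSZ, SSZ))))
  [8] S(S(S(add(SSZ, mul(SSZ, SSZ)))))
  [9] S(S(S(S(add(SZ, mul(SSZ, SSZ))))))
  [10] S(S(S(S(S(add(Z, mul(SSZ, SSZ)))))))
  [11] S(S(S(S(S(mul(SSZ, SSZ))))))
  [12] S(S(S(S(S(add(SSZ, mul(SZ, SSZ)))))))
  [13] S(S(S(S(S(S(add(SZ, mul(SZ, SSZ))))))))
  [14] S(S(S(S(S(S(S(add(Z, mul(SZ, SSZ)))))))))
  [15] S(S(S(S(S(S(S(mul(SZ, SSZ))))))))
  [16] S(S(S(S(S(S(S(add(SSZ, mul(Z, SSZ)))))))))
  [17] S(S(S(S(S(S(S(S(add(SZ, mul(Z, SSZ))))))))))
  [18] S(S(S(S(S(S(S(S(S(add(Z, mul(Z, SSZ)))))))))))
  [19] S(S(S(S(S(S(S(S(S(mul(Z, SSZ))))))))))
  [20] S^9(Z)

Answer: normal form = S^9(Z)  (in 20 steps)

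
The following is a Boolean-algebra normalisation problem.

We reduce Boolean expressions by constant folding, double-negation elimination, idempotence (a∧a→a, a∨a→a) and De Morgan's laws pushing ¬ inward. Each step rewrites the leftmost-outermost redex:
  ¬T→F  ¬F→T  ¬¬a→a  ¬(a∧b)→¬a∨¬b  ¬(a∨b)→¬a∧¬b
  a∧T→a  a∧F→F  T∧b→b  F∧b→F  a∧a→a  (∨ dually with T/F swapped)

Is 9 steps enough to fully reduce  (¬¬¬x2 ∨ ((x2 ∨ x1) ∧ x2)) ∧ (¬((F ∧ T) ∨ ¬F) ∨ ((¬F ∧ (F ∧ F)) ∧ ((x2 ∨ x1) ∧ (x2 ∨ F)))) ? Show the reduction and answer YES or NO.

Answer: NO — after 9 steps the term is (¬x2 ∨ ((x2 ∨ x1) ∧ x2)) ∧ ((T ∧ (F ∧ F)) ∧ ((x2 ∨ x1) ∧ (x2 ∨ F))), not yet normal

Reduction:
  start: (¬¬¬x2 ∨ ((x2 ∨ x1) ∧ x2)) ∧ (¬((F ∧ T) ∨ ¬F) ∨ ((¬F ∧ (F ∧ F)) ∧ ((x2 ∨ x1) ∧ (x2 ∨ F))))
  →1  (¬x2 ∨ ((x2 ∨ x1) ∧ x2)) ∧ (¬((F ∧ T) ∨ ¬F) ∨ ((¬F ∧ (F ∧ F)) ∧ ((x2 ∨ x1) ∧ (x2 ∨ F))))
  →2  (¬x2 ∨ ((x2 ∨ x1) ∧ x2)) ∧ ((¬(F ∧ T) ∧ ¬¬F) ∨ ((¬F ∧ (F ∧ F)) ∧ ((x2 ∨ x1) ∧ (x2 ∨ F))))
  →3  (¬x2 ∨ ((x2 ∨ x1) ∧ x2)) ∧ (((¬F ∨ ¬T) ∧ ¬¬F) ∨ ((¬F ∧ (F ∧ F)) ∧ ((x2 ∨ x1) ∧ (x2 ∨ F))))
  →4  (¬x2 ∨ ((x2 ∨ x1) ∧ x2)) ∧ (((T ∨ ¬T) ∧ ¬¬F) ∨ ((¬F ∧ (F ∧ F)) ∧ ((x2 ∨ x1) ∧ (x2 ∨ F))))
  →5  (¬x2 ∨ ((x2 ∨ x1) ∧ x2)) ∧ ((T ∧ ¬¬F) ∨ ((¬F ∧ (F ∧ F)) ∧ ((x2 ∨ x1) ∧ (x2 ∨ F))))
  →6  (¬x2 ∨ ((x2 ∨ x1) ∧ x2)) ∧ (¬¬F ∨ ((¬F ∧ (F ∧ F)) ∧ ((x2 ∨ x1) ∧ (x2 ∨ F))))
  →7  (¬x2 ∨ ((x2 ∨ x1) ∧ x2)) ∧ (F ∨ ((¬F ∧ (F ∧ F)) ∧ ((x2 ∨ x1) ∧ (x2 ∨ F))))
  →8  (¬x2 ∨ ((x2 ∨ x1) ∧ x2)) ∧ ((¬F ∧ (F ∧ F)) ∧ ((x2 ∨ x1) ∧ (x2 ∨ F)))
  →9  (¬x2 ∨ ((x2 ∨ x1) ∧ x2)) ∧ ((T ∧ (F ∧ F)) ∧ ((x2 ∨ x1) ∧ (x2 ∨ F)))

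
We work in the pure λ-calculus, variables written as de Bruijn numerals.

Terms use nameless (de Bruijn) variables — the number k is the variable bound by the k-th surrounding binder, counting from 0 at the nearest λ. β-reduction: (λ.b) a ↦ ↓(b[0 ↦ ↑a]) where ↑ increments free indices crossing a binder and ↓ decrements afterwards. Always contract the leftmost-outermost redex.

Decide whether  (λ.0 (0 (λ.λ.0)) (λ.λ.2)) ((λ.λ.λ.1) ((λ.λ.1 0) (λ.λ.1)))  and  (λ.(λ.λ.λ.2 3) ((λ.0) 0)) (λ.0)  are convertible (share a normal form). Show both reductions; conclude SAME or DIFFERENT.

Answer: SAME — A ⇓ λ.λ.λ.0, B ⇓ λ.λ.λ.0

Derivation:
Term A:
  start: (λ.0 (0 (λ.λ.0)) (λ.λ.2)) ((λ.λ.λ.1) ((λ.λ.1 0) (λ.λ.1)))
  step 1: (λ.λ.λ.1) ((λ.λ.1 0) (λ.λ.1)) ((λ.λ.λ.1) ((λ.λ.1 0) (λ.λ.1)) (λ.λ.0)) (λ.λ.(λ.λ.λ.1) ((λ.λ.1 0) (λ.λ.1)))
  step 2: (λ.λ.1) ((λ.λ.λ.1) ((λ.λ.1 0) (λ.λ.1)) (λ.λ.0)) (λ.λ.(λ.λ.λ.1) ((λ.λ.1 0) (λ.λ.1)))
  step 3: (λ.(λ.λ.λ.1) ((λ.λ.1 0) (λ.λ.1)) (λ.λ.0)) (λ.λ.(λ.λ.λ.1) ((λ.λ.1 0) (λ.λ.1)))
  step 4: (λ.λ.λ.1) ((λ.λ.1 0) (λ.λ.1)) (λ.λ.0)
  step 5: (λ.λ.1) (λ.λ.0)
  step 6: λ.λ.λ.0

Term B:
  start: (λ.(λ.λ.λ.2 3) ((λ.0) 0)) (λ.0)
  step 1: (λ.λ.λ.2 (λ.0)) ((λ.0) (λ.0))
  step 2: λ.λ.(λ.0) (λ.0) (λ.0)
  step 3: λ.λ.(λ.0) (λ.0)
  step 4: λ.λ.λ.0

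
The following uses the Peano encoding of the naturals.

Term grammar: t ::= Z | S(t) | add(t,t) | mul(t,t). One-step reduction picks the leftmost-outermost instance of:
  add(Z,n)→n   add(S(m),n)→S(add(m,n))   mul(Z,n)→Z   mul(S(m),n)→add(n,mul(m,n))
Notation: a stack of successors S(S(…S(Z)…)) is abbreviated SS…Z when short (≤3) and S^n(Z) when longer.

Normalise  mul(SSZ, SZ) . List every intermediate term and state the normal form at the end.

  start: mul(SSZ, SZ)
  →1  add(SZ, mul(SZ, SZ))
  →2  S(add(Z, mul(SZ, SZ)))
  →3  S(mul(SZ, SZ))
  →4  S(add(SZ, mul(Z, SZ)))
  →5  S(S(add(Z, mul(Z, SZ))))
  →6  S(S(mul(Z, SZ)))
  →7  SSZ

Answer: normal form = SSZ  (in 7 steps)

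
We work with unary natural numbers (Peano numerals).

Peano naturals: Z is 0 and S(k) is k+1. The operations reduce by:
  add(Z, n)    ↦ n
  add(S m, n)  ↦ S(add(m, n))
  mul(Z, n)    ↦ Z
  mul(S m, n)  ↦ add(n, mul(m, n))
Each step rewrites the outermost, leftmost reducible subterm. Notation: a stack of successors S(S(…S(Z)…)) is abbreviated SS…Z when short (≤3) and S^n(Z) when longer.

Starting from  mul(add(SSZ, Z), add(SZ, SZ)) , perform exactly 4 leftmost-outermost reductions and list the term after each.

Answer: after 4 steps: S(add(add(Z, SZ), mul(add(SZ, Z), add(SZ, SZ))))

Working:
  start: mul(add(SSZ, Z), add(SZ, SZ))
  [1] mul(S(add(SZ, Z)), add(SZ, SZ))
  [2] add(add(SZ, SZ), mul(add(SZ, Z), add(SZ, SZ)))
  [3] add(S(add(Z, SZ)), mul(add(SZ, Z), add(SZ, SZ)))
  [4] S(add(add(Z, SZ), mul(add(SZ, Z), add(SZ, SZ))))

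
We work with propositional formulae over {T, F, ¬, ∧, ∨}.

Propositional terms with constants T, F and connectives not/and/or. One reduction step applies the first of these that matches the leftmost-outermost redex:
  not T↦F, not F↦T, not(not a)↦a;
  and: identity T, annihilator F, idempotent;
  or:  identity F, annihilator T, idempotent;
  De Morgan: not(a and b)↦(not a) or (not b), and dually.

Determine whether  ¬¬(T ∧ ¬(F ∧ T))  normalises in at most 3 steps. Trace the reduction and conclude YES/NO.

  start: ¬¬(T ∧ ¬(F ∧ T))
  →1  T ∧ ¬(F ∧ T)
  →2  ¬(F ∧ T)
  →3  ¬F ∨ ¬T

Answer: NO — after 3 steps the term is ¬F ∨ ¬T, not yet normal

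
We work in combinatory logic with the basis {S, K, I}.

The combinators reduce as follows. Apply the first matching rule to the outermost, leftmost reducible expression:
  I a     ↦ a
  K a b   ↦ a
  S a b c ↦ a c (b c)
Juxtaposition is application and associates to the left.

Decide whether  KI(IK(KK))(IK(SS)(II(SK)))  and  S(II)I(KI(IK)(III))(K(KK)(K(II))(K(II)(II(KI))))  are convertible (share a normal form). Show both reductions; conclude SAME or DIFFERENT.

Term A:
  start: KI(IK(KK))(IK(SS)(II(SK)))
  →1  I(IK(SS)(II(SK)))
  →2  IK(SS)(II(SK))
  →3  K(SS)(II(SK))
  →4  SS

Term B:
  start: S(II)I(KI(IK)(III))(K(KK)(K(II))(K(II)(II(KI))))
  →1  II(KI(IK)(III))(I(KI(IK)(III)))(K(KK)(K(II))(K(II)(II(KI))))
  →2  I(KI(IK)(III))(I(KI(IK)(III)))(K(KK)(K(II))(K(II)(II(KI))))
  →3  KI(IK)(III)(I(KI(IK)(III)))(K(KK)(K(II))(K(II)(II(KI))))
  →4  I(III)(I(KI(IK)(III)))(K(KK)(K(II))(K(II)(II(KI))))
  →5  III(I(KI(IK)(III)))(K(KK)(K(II))(K(II)(II(KI))))
  →6  II(I(KI(IK)(III)))(K(KK)(K(II))(K(II)(II(KI))))
  →7  I(I(KI(IK)(III)))(K(KK)(K(II))(K(II)(II(KI))))
  →8  I(KI(IK)(III))(K(KK)(K(II))(K(II)(II(KI))))
  →9  KI(IK)(III)(K(KK)(K(II))(K(II)(II(KI))))
  →10  I(III)(K(KK)(K(II))(K(II)(II(KI))))
  →11  III(K(KK)(K(II))(K(II)(II(KI))))
  →12  II(K(KK)(K(II))(K(II)(II(KI))))
  →13  I(K(KK)(K(II))(K(II)(II(KI))))
  →14  K(KK)(K(II))(K(II)(II(KI)))
  →15  KK(K(II)(II(KI)))
  →16  K

Answer: DIFFERENT — A ⇓ SS, B ⇓ K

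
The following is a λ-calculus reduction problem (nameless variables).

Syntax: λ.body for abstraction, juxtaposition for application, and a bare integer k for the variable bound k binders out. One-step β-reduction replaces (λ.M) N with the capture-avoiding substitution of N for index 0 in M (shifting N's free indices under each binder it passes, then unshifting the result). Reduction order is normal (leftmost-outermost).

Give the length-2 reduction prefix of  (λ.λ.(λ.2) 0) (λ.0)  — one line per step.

  start: (λ.λ.(λ.2) 0) (λ.0)
  [1] λ.(λ.λ.0) 0
  [2] λ.λ.0

Answer: after 2 steps: λ.λ.0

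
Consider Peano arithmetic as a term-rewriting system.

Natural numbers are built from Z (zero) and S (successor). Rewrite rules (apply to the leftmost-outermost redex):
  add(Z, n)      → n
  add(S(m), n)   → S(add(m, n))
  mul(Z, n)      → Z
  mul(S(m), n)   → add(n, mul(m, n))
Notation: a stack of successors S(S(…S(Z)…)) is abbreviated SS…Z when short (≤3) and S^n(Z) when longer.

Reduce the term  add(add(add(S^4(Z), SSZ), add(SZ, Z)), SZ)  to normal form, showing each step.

  start: add(add(add(S^4(Z), SSZ), add(SZ, Z)), SZ)
  →1  add(add(S(add(SSSZ, SSZ)), add(SZ, Z)), SZ)
  →2  add(S(add(add(SSSZ, SSZ), add(SZ, Z))), SZ)
  →3  S(add(add(add(SSSZ, SSZ), add(SZ, Z)), SZ))
  →4  S(add(add(S(add(SSZ, SSZ)), add(SZ, Z)), SZ))
  →5  S(add(S(add(add(SSZ, SSZ), add(SZ, Z))), SZ))
  →6  S(S(add(add(add(SSZ, SSZ), add(SZ, Z)), SZ)))
  →7  S(S(add(add(S(add(SZ, SSZ)), add(SZ, Z)), SZ)))
  →8  S(S(add(S(add(add(SZ, SSZ), add(SZ, Z))), SZ)))
  →9  S(S(S(add(add(add(SZ, SSZ), add(SZ, Z)), SZ))))
  →10  S(S(S(add(add(S(add(Z, SSZ)), add(SZ, Z)), SZ))))
  →11  S(S(S(add(S(add(add(Z, SSZ), add(SZ, Z))), SZ))))
  →12  S(S(S(S(add(add(add(Z, SSZ), add(SZ, Z)), SZ)))))
  →13  S(S(S(S(add(add(SSZ, add(SZ, Z)), SZ)))))
  →14  S(S(S(S(add(S(add(SZ, add(SZ, Z))), SZ)))))
  →15  S(S(S(S(S(add(add(SZ, add(SZ, Z)), SZ))))))
  →16  S(S(S(S(S(add(S(add(Z, add(SZ, Z))), SZ))))))
  →17  S(S(S(S(S(S(add(add(Z, add(SZ, Z)), SZ)))))))
  →18  S(S(S(S(S(S(add(add(SZ, Z), SZ)))))))
  →19  S(S(S(S(S(S(add(S(add(Z, Z)), SZ)))))))
  →20  S(S(S(S(S(S(S(add(add(Z, Z), SZ))))))))
  →21  S(S(S(S(S(S(S(add(Z, SZ))))))))
  →22  S^8(Z)

Answer: normal form = S^8(Z)  (in 22 steps)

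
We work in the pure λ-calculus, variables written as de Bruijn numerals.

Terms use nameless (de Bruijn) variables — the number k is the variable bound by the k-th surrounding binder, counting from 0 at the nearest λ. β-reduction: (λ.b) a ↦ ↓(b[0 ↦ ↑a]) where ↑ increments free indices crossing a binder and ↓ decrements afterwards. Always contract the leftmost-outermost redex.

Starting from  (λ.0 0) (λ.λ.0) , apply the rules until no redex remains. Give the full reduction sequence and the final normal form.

Answer: normal form = λ.0  (in 2 steps)

Reduction:
  start: (λ.0 0) (λ.λ.0)
  [1] (λ.λ.0) (λ.λ.0)
  [2] λ.0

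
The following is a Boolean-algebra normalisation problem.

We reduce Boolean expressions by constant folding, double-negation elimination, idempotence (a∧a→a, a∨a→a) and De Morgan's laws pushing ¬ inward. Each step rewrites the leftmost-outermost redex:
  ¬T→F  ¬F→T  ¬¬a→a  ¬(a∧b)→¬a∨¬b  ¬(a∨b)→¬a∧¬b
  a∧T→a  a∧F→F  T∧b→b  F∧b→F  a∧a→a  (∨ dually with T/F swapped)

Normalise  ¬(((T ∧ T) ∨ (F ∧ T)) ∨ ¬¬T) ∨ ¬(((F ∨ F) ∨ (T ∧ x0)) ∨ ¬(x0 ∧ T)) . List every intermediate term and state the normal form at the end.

Answer: normal form = ¬x0 ∧ x0  (in 19 steps)

Reduction:
  start: ¬(((T ∧ T) ∨ (F ∧ T)) ∨ ¬¬T) ∨ ¬(((F ∨ F) ∨ (T ∧ x0)) ∨ ¬(x0 ∧ T))
  [1] (¬((T ∧ T) ∨ (F ∧ T)) ∧ ¬¬¬T) ∨ ¬(((F ∨ F) ∨ (T ∧ x0)) ∨ ¬(x0 ∧ T))
  [2] ((¬(T ∧ T) ∧ ¬(F ∧ T)) ∧ ¬¬¬T) ∨ ¬(((F ∨ F) ∨ (T ∧ x0)) ∨ ¬(x0 ∧ T))
  [3] (((¬T ∨ ¬T) ∧ ¬(F ∧ T)) ∧ ¬¬¬T) ∨ ¬(((F ∨ F) ∨ (T ∧ x0)) ∨ ¬(x0 ∧ T))
  [4] ((¬T ∧ ¬(F ∧ T)) ∧ ¬¬¬T) ∨ ¬(((F ∨ F) ∨ (T ∧ x0)) ∨ ¬(x0 ∧ T))
  [5] ((F ∧ ¬(F ∧ T)) ∧ ¬¬¬T) ∨ ¬(((F ∨ F) ∨ (T ∧ x0)) ∨ ¬(x0 ∧ T))
  [6] (F ∧ ¬¬¬T) ∨ ¬(((F ∨ F) ∨ (T ∧ x0)) ∨ ¬(x0 ∧ T))
  [7] F ∨ ¬(((F ∨ F) ∨ (T ∧ x0)) ∨ ¬(x0 ∧ T))
  [8] ¬(((F ∨ F) ∨ (T ∧ x0)) ∨ ¬(x0 ∧ T))
  [9] ¬((F ∨ F) ∨ (T ∧ x0)) ∧ ¬¬(x0 ∧ T)
  [10] (¬(F ∨ F) ∧ ¬(T ∧ x0)) ∧ ¬¬(x0 ∧ T)
  [11] ((¬F ∧ ¬F) ∧ ¬(T ∧ x0)) ∧ ¬¬(x0 ∧ T)
  [12] (¬F ∧ ¬(T ∧ x0)) ∧ ¬¬(x0 ∧ T)
  [13] (T ∧ ¬(T ∧ x0)) ∧ ¬¬(x0 ∧ T)
  [14] ¬(T ∧ x0) ∧ ¬¬(x0 ∧ T)
  [15] (¬T ∨ ¬x0) ∧ ¬¬(x0 ∧ T)
  [16] (F ∨ ¬x0) ∧ ¬¬(x0 ∧ T)
  [17] ¬x0 ∧ ¬¬(x0 ∧ T)
  [18] ¬x0 ∧ (x0 ∧ T)
  [19] ¬x0 ∧ x0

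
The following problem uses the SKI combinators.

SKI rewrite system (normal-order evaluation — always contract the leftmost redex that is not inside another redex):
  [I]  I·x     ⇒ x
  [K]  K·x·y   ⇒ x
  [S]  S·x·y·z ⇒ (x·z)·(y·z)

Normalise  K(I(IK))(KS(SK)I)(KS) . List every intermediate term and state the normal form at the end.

  start: K(I(IK))(KS(SK)I)(KS)
  →1  I(IK)(KS)
  →2  IK(KS)
  →3  K(KS)

Answer: normal form = K(KS)  (in 3 steps)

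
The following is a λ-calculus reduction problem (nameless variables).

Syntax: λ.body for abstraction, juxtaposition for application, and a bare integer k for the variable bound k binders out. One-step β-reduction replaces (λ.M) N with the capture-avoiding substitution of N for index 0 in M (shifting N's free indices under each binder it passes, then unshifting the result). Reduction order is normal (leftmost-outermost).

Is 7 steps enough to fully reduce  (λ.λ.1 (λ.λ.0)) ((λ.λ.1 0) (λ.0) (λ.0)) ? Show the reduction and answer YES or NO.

  start: (λ.λ.1 (λ.λ.0)) ((λ.λ.1 0) (λ.0) (λ.0))
  [1] λ.(λ.λ.1 0) (λ.0) (λ.0) (λ.λ.0)
  [2] λ.(λ.(λ.0) 0) (λ.0) (λ.λ.0)
  [3] λ.(λ.0) (λ.0) (λ.λ.0)
  [4] λ.(λ.0) (λ.λ.0)
  [5] λ.λ.λ.0

Answer: YES — reaches normal form λ.λ.λ.0 in 5 ≤ 7 steps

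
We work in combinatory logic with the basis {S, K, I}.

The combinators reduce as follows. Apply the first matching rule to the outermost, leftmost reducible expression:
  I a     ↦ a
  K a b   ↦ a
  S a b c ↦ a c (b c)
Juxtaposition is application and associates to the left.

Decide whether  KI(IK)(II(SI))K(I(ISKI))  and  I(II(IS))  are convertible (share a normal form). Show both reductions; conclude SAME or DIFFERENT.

Term A:
  start: KI(IK)(II(SI))K(I(ISKI))
  step 1: I(II(SI))K(I(ISKI))
  step 2: II(SI)K(I(ISKI))
  step 3: I(SI)K(I(ISKI))
  step 4: SIK(I(ISKI))
  step 5: I(I(ISKI))(K(I(ISKI)))
  step 6: I(ISKI)(K(I(ISKI)))
  step 7: ISKI(K(I(ISKI)))
  step 8: SKI(K(I(ISKI)))
  step 9: K(K(I(ISKI)))(I(K(I(ISKI))))
  step 10: K(I(ISKI))
  step 11: K(ISKI)
  step 12: K(SKI)

Term B:
  start: I(II(IS))
  step 1: II(IS)
  step 2: I(IS)
  step 3: IS
  step 4: S

Answer: DIFFERENT — A ⇓ K(SKI), B ⇓ S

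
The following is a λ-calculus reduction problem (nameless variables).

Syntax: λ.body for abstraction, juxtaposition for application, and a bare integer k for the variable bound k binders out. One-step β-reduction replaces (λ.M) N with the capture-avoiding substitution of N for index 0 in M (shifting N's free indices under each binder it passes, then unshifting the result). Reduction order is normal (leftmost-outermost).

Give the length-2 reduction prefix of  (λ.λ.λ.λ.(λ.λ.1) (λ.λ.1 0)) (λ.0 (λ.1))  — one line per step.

  start: (λ.λ.λ.λ.(λ.λ.1) (λ.λ.1 0)) (λ.0 (λ.1))
  →1  λ.λ.λ.(λ.λ.1) (λ.λ.1 0)
  →2  λ.λ.λ.λ.λ.λ.1 0

Answer: after 2 steps: λ.λ.λ.λ.λ.λ.1 0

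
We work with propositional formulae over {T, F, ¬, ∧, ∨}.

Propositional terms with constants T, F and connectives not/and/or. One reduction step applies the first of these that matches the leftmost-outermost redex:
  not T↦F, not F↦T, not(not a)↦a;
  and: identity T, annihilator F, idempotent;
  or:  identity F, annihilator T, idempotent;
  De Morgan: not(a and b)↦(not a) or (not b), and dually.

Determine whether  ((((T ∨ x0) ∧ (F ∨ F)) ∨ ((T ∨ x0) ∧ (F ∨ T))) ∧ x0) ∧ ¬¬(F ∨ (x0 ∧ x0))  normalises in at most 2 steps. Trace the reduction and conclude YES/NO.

  start: ((((T ∨ x0) ∧ (F ∨ F)) ∨ ((T ∨ x0) ∧ (F ∨ T))) ∧ x0) ∧ ¬¬(F ∨ (x0 ∧ x0))
  [1] (((T ∧ (F ∨ F)) ∨ ((T ∨ x0) ∧ (F ∨ T))) ∧ x0) ∧ ¬¬(F ∨ (x0 ∧ x0))
  [2] (((F ∨ F) ∨ ((T ∨ x0) ∧ (F ∨ T))) ∧ x0) ∧ ¬¬(F ∨ (x0 ∧ x0))

Answer: NO — after 2 steps the term is (((F ∨ F) ∨ ((T ∨ x0) ∧ (F ∨ T))) ∧ x0) ∧ ¬¬(F ∨ (x0 ∧ x0)), not yet normal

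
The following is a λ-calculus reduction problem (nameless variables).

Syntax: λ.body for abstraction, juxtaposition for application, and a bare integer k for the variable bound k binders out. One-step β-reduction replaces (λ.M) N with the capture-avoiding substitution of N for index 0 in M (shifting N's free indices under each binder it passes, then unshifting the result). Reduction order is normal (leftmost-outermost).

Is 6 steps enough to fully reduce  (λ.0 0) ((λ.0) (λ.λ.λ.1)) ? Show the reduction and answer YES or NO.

Answer: YES — reaches normal form λ.λ.1 in 3 ≤ 6 steps

Working:
  start: (λ.0 0) ((λ.0) (λ.λ.λ.1))
  [1] (λ.0) (λ.λ.λ.1) ((λ.0) (λ.λ.λ.1))
  [2] (λ.λ.λ.1) ((λ.0) (λ.λ.λ.1))
  [3] λ.λ.1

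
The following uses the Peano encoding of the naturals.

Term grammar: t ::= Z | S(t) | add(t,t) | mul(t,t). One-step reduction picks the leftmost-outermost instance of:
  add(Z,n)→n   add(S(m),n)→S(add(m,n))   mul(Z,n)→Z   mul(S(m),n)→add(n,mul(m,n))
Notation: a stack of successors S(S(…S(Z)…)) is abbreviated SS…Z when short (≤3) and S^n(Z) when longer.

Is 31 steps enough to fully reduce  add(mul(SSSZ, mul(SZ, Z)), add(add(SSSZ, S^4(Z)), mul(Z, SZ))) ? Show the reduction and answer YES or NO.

  start: add(mul(SSSZ, mul(SZ, Z)), add(add(SSSZ, S^4(Z)), mul(Z, SZ)))
  →1  add(add(mul(SZ, Z), mul(SSZ, mul(SZ, Z))), add(add(SSSZ, S^4(Z)), mul(Z, SZ)))
  →2  add(add(add(Z, mul(Z, Z)), mul(SSZ, mul(SZ, Z))), add(add(SSSZ, S^4(Z)), mul(Z, SZ)))
  →3  add(add(mul(Z, Z), mul(SSZ, mul(SZ, Z))), add(add(SSSZ, S^4(Z)), mul(Z, SZ)))
  →4  add(add(Z, mul(SSZ, mul(SZ, Z))), add(add(SSSZ, S^4(Z)), mul(Z, SZ)))
  →5  add(mul(SSZ, mul(SZ, Z)), add(add(SSSZ, S^4(Z)), mul(Z, SZ)))
  →6  add(add(mul(SZ, Z), mul(SZ, mul(SZ, Z))), add(add(SSSZ, S^4(Z)), mul(Z, SZ)))
  →7  add(add(add(Z, mul(Z, Z)), mul(SZ, mul(SZ, Z))), add(add(SSSZ, S^4(Z)), mul(Z, SZ)))
  →8  add(add(mul(Z, Z), mul(SZ, mul(SZ, Z))), add(add(SSSZ, S^4(Z)), mul(Z, SZ)))
  →9  add(add(Z, mul(SZ, mul(SZ, Z))), add(add(SSSZ, S^4(Z)), mul(Z, SZ)))
  →10  add(mul(SZ, mul(SZ, Z)), add(add(SSSZ, S^4(Z)), mul(Z, SZ)))
  →11  add(add(mul(SZ, Z), mul(Z, mul(SZ, Z))), add(add(SSSZ, S^4(Z)), mul(Z, SZ)))
  →12  add(add(add(Z, mul(Z, Z)), mul(Z, mul(SZ, Z))), add(add(SSSZ, S^4(Z)), mul(Z, SZ)))
  →13  add(add(mul(Z, Z), mul(Z, mul(SZ, Z))), add(add(SSSZ, S^4(Z)), mul(Z, SZ)))
  →14  add(add(Z, mul(Z, mul(SZ, Z))), add(add(SSSZ, S^4(Z)), mul(Z, SZ)))
  →15  add(mul(Z, mul(SZ, Z)), add(add(SSSZ, S^4(Z)), mul(Z, SZ)))
  →16  add(Z, add(add(SSSZ, S^4(Z)), mul(Z, SZ)))
  →17  add(add(SSSZ, S^4(Z)), mul(Z, SZ))
  →18  add(S(add(SSZ, S^4(Z))), mul(Z, SZ))
  →19  S(add(add(SSZ, S^4(Z)), mul(Z, SZ)))
  →20  S(add(S(add(SZ, S^4(Z))), mul(Z, SZ)))
  →21  S(S(add(add(SZ, S^4(Z)), mul(Z, SZ))))
  →22  S(S(add(S(add(Z, S^4(Z))), mul(Z, SZ))))
  →23  S(S(S(add(add(Z, S^4(Z)), mul(Z, SZ)))))
  →24  S(S(S(add(S^4(Z), mul(Z, SZ)))))
  →25  S(S(S(S(add(SSSZ, mul(Z, SZ))))))
  →26  S(S(S(S(S(add(SSZ, mul(Z, SZ)))))))
  →27  S(S(S(S(S(S(add(SZ, mul(Z, SZ))))))))
  →28  S(S(S(S(S(S(S(add(Z, mul(Z, SZ)))))))))
  →29  S(S(S(S(S(S(S(mul(Z, SZ))))))))
  →30  S^7(Z)

Answer: YES — reaches normal form S^7(Z) in 30 ≤ 31 steps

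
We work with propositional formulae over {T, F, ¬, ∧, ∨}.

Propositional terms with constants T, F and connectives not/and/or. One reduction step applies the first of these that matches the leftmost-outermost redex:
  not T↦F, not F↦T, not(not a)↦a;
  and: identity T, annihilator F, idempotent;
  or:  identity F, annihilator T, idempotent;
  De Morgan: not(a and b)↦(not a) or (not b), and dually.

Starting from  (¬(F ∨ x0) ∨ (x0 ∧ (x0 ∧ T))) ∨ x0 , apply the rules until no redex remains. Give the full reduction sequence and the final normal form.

Answer: normal form = (¬x0 ∨ x0) ∨ x0  (in 5 steps)

Derivation:
  start: (¬(F ∨ x0) ∨ (x0 ∧ (x0 ∧ T))) ∨ x0
  →1  ((¬F ∧ ¬x0) ∨ (x0 ∧ (x0 ∧ T))) ∨ x0
  →2  ((T ∧ ¬x0) ∨ (x0 ∧ (x0 ∧ T))) ∨ x0
  →3  (¬x0 ∨ (x0 ∧ (x0 ∧ T))) ∨ x0
  →4  (¬x0 ∨ (x0 ∧ x0)) ∨ x0
  →5  (¬x0 ∨ x0) ∨ x0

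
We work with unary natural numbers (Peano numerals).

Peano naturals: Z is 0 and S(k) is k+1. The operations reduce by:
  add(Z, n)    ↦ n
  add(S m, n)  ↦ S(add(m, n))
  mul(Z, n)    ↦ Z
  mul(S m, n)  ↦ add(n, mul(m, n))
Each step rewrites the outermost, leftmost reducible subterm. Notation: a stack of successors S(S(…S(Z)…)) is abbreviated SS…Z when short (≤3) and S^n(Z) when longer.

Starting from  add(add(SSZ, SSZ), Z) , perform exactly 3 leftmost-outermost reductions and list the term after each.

  start: add(add(SSZ, SSZ), Z)
  step 1: add(S(add(SZ, SSZ)), Z)
  step 2: S(add(add(SZ, SSZ), Z))
  step 3: S(add(S(add(Z, SSZ)), Z))

Answer: after 3 steps: S(add(S(add(Z, SSZ)), Z))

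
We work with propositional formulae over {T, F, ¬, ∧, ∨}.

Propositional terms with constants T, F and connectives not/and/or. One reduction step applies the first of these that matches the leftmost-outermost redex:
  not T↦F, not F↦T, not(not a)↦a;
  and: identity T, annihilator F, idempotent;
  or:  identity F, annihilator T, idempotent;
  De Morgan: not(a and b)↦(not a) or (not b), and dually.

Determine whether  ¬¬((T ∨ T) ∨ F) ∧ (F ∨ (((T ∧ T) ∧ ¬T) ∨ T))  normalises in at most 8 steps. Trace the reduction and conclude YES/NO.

  start: ¬¬((T ∨ T) ∨ F) ∧ (F ∨ (((T ∧ T) ∧ ¬T) ∨ T))
  [1] ((T ∨ T) ∨ F) ∧ (F ∨ (((T ∧ T) ∧ ¬T) ∨ T))
  [2] (T ∨ T) ∧ (F ∨ (((T ∧ T) ∧ ¬T) ∨ T))
  [3] T ∧ (F ∨ (((T ∧ T) ∧ ¬T) ∨ T))
  [4] F ∨ (((T ∧ T) ∧ ¬T) ∨ T)
  [5] ((T ∧ T) ∧ ¬T) ∨ T
  [6] T

Answer: YES — reaches normal form T in 6 ≤ 8 steps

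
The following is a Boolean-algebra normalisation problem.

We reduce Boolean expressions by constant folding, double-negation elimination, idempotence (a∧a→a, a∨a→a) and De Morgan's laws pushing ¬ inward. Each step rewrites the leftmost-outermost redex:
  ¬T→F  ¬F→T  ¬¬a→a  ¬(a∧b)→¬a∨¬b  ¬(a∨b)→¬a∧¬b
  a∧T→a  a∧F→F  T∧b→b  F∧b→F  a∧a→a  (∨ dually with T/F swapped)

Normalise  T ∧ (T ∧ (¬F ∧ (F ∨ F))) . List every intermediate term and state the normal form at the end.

Answer: normal form = F  (in 5 steps)

Working:
  start: T ∧ (T ∧ (¬F ∧ (F ∨ F)))
  →1  T ∧ (¬F ∧ (F ∨ F))
  →2  ¬F ∧ (F ∨ F)
  →3  T ∧ (F ∨ F)
  →4  F ∨ F
  →5  F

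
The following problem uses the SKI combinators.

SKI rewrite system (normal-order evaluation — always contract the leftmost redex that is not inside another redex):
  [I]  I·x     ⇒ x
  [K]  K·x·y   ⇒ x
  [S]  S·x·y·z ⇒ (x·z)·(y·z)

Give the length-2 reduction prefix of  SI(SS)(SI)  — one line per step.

  start: SI(SS)(SI)
  step 1: I(SI)(SS(SI))
  step 2: SI(SS(SI))

Answer: after 2 steps: SI(SS(SI))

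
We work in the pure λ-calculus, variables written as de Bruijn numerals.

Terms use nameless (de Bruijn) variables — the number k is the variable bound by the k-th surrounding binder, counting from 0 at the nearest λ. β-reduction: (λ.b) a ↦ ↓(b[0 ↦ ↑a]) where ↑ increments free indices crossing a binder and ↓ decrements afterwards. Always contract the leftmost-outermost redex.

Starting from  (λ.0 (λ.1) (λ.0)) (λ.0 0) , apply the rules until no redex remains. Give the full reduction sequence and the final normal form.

  start: (λ.0 (λ.1) (λ.0)) (λ.0 0)
  step 1: (λ.0 0) (λ.λ.0 0) (λ.0)
  step 2: (λ.λ.0 0) (λ.λ.0 0) (λ.0)
  step 3: (λ.0 0) (λ.0)
  step 4: (λ.0) (λ.0)
  step 5: λ.0

Answer: normal form = λ.0  (in 5 steps)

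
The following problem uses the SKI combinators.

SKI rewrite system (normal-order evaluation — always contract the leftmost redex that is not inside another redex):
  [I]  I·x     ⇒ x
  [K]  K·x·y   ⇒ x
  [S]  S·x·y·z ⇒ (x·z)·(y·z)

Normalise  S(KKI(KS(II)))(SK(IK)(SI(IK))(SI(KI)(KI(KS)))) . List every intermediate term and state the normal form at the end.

Answer: normal form = S(KS)(KI)  (in 18 steps)

Working:
  start: S(KKI(KS(II)))(SK(IK)(SI(IK))(SI(KI)(KI(KS))))
  [1] S(K(KS(II)))(SK(IK)(SI(IK))(SI(KI)(KI(KS))))
  [2] S(KS)(SK(IK)(SI(IK))(SI(KI)(KI(KS))))
  [3] S(KS)(K(SI(IK))(IK(SI(IK)))(SI(KI)(KI(KS))))
  [4] S(KS)(SI(IK)(SI(KI)(KI(KS))))
  [5] S(KS)(I(SI(KI)(KI(KS)))(IK(SI(KI)(KI(KS)))))
  [6] S(KS)(SI(KI)(KI(KS))(IK(SI(KI)(KI(KS)))))
  [7] S(KS)(I(KI(KS))(KI(KI(KS)))(IK(SI(KI)(KI(KS)))))
  [8] S(KS)(KI(KS)(KI(KI(KS)))(IK(SI(KI)(KI(KS)))))
  [9] S(KS)(I(KI(KI(KS)))(IK(SI(KI)(KI(KS)))))
  [10] S(KS)(KI(KI(KS))(IK(SI(KI)(KI(KS)))))
  [11] S(KS)(I(IK(SI(KI)(KI(KS)))))
  [12] S(KS)(IK(SI(KI)(KI(KS))))
  [13] S(KS)(K(SI(KI)(KI(KS))))
  [14] S(KS)(K(I(KI(KS))(KI(KI(KS)))))
  [15] S(KS)(K(KI(KS)(KI(KI(KS)))))
  [16] S(KS)(K(I(KI(KI(KS)))))
  [17] S(KS)(K(KI(KI(KS))))
  [18] S(KS)(KI)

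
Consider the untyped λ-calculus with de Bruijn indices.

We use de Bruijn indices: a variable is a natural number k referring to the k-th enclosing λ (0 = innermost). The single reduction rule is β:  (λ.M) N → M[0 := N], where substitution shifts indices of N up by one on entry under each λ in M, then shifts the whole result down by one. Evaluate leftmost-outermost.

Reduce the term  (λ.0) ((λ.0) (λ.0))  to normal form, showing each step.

  start: (λ.0) ((λ.0) (λ.0))
  →1  (λ.0) (λ.0)
  →2  λ.0

Answer: normal form = λ.0  (in 2 steps)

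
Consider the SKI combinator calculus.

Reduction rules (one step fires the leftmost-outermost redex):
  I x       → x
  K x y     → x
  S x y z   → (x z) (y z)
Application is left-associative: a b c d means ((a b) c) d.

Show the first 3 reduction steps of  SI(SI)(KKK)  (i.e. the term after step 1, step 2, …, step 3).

  start: SI(SI)(KKK)
  →1  I(KKK)(SI(KKK))
  →2  KKK(SI(KKK))
  →3  K(SI(KKK))

Answer: after 3 steps: K(SI(KKK))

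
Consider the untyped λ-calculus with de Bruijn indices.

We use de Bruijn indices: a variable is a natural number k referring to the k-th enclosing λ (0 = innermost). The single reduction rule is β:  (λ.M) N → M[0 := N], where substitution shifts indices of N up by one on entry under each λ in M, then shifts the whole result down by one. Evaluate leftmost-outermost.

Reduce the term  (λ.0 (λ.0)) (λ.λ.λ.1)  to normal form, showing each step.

  start: (λ.0 (λ.0)) (λ.λ.λ.1)
  [1] (λ.λ.λ.1) (λ.0)
  [2] λ.λ.1

Answer: normal form = λ.λ.1  (in 2 steps)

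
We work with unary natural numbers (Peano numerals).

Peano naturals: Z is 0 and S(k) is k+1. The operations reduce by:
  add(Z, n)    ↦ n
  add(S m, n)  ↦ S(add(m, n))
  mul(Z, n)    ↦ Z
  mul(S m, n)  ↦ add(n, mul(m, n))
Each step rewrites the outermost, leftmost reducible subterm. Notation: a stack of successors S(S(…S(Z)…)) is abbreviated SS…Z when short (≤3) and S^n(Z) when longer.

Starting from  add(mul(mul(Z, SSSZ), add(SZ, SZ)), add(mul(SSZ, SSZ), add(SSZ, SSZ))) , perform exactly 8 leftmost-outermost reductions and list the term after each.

  start: add(mul(mul(Z, SSSZ), add(SZ, SZ)), add(mul(SSZ, SSZ), add(SSZ, SSZ)))
  →1  add(mul(Z, add(SZ, SZ)), add(mul(SSZ, SSZ), add(SSZ, SSZ)))
  →2  add(Z, add(mul(SSZ, SSZ), add(SSZ, SSZ)))
  →3  add(mul(SSZ, SSZ), add(SSZ, SSZ))
  →4  add(add(SSZ, mul(SZ, SSZ)), add(SSZ, SSZ))
  →5  add(S(add(SZ, mul(SZ, SSZ))), add(SSZ, SSZ))
  →6  S(add(add(SZ, mul(SZ, SSZ)), add(SSZ, SSZ)))
  →7  S(add(S(add(Z, mul(SZ, SSZ))), add(SSZ, SSZ)))
  →8  S(S(add(add(Z, mul(SZ, SSZ)), add(SSZ, SSZ))))

Answer: after 8 steps: S(S(add(add(Z, mul(SZ, SSZ)), add(SSZ, SSZ))))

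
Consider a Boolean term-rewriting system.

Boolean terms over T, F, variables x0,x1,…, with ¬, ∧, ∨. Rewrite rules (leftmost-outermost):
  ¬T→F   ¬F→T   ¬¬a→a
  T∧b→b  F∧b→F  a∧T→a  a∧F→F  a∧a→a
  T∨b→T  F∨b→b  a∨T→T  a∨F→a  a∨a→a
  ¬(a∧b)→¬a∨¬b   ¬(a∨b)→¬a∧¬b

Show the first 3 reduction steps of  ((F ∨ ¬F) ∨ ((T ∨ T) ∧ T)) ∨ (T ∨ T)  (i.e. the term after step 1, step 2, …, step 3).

Answer: after 3 steps: T ∨ (T ∨ T)

Working:
  start: ((F ∨ ¬F) ∨ ((T ∨ T) ∧ T)) ∨ (T ∨ T)
  →1  (¬F ∨ ((T ∨ T) ∧ T)) ∨ (T ∨ T)
  →2  (T ∨ ((T ∨ T) ∧ T)) ∨ (T ∨ T)
  →3  T ∨ (T ∨ T)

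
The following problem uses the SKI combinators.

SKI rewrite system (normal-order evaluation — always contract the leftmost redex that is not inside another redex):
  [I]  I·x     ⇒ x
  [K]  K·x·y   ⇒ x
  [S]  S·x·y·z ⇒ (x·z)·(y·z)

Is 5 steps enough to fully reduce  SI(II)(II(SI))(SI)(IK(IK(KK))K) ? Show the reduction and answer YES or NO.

Answer: NO — after 5 steps the term is I(SI)(II(II(SI))(SI))(IK(IK(KK))K), not yet normal

Working:
  start: SI(II)(II(SI))(SI)(IK(IK(KK))K)
  →1  I(II(SI))(II(II(SI)))(SI)(IK(IK(KK))K)
  →2  II(SI)(II(II(SI)))(SI)(IK(IK(KK))K)
  →3  I(SI)(II(II(SI)))(SI)(IK(IK(KK))K)
  →4  SI(II(II(SI)))(SI)(IK(IK(KK))K)
  →5  I(SI)(II(II(SI))(SI))(IK(IK(KK))K)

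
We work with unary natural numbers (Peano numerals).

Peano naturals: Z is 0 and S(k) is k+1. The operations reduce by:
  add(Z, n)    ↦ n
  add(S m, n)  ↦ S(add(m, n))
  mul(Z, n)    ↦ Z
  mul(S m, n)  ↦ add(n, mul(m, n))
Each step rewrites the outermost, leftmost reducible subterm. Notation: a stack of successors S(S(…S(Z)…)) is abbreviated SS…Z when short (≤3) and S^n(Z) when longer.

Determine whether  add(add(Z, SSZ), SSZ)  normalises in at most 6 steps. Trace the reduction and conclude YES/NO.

  start: add(add(Z, SSZ), SSZ)
  step 1: add(SSZ, SSZ)
  step 2: S(add(SZ, SSZ))
  step 3: S(S(add(Z, SSZ)))
  step 4: S^4(Z)

Answer: YES — reaches normal form S^4(Z) in 4 ≤ 6 steps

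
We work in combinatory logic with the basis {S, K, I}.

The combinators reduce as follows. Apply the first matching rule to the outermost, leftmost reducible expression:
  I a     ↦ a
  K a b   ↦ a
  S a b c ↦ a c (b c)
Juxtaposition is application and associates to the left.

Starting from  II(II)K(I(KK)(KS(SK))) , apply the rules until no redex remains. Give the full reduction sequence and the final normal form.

  start: II(II)K(I(KK)(KS(SK)))
  step 1: I(II)K(I(KK)(KS(SK)))
  step 2: IIK(I(KK)(KS(SK)))
  step 3: IK(I(KK)(KS(SK)))
  step 4: K(I(KK)(KS(SK)))
  step 5: K(KK(KS(SK)))
  step 6: KK

Answer: normal form = KK  (in 6 steps)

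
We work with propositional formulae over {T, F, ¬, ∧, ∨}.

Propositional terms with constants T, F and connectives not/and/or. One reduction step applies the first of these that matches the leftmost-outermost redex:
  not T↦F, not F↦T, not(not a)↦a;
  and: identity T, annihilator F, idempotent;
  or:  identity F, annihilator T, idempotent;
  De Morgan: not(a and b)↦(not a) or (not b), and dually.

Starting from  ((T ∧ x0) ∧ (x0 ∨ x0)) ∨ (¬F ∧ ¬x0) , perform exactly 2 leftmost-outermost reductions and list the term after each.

  start: ((T ∧ x0) ∧ (x0 ∨ x0)) ∨ (¬F ∧ ¬x0)
  →1  (x0 ∧ (x0 ∨ x0)) ∨ (¬F ∧ ¬x0)
  →2  (x0 ∧ x0) ∨ (¬F ∧ ¬x0)

Answer: after 2 steps: (x0 ∧ x0) ∨ (¬F ∧ ¬x0)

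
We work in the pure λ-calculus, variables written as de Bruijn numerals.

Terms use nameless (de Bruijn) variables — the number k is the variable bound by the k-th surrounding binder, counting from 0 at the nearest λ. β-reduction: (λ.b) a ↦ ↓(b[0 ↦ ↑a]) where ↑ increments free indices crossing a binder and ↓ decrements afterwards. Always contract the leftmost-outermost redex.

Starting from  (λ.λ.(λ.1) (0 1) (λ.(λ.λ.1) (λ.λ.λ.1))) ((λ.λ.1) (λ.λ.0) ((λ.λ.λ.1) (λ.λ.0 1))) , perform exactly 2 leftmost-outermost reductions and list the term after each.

Answer: after 2 steps: λ.0 (λ.(λ.λ.1) (λ.λ.λ.1))

Reduction:
  start: (λ.λ.(λ.1) (0 1) (λ.(λ.λ.1) (λ.λ.λ.1))) ((λ.λ.1) (λ.λ.0) ((λ.λ.λ.1) (λ.λ.0 1)))
  →1  λ.(λ.1) (0 ((λ.λ.1) (λ.λ.0) ((λ.λ.λ.1) (λ.λ.0 1)))) (λ.(λ.λ.1) (λ.λ.λ.1))
  →2  λ.0 (λ.(λ.λ.1) (λ.λ.λ.1))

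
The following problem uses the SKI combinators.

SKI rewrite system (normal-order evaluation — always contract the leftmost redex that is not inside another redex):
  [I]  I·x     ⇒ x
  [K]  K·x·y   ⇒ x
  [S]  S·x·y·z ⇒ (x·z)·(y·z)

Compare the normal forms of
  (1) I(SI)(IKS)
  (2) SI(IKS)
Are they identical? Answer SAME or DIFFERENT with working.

Answer: SAME — A ⇓ SI(KS), B ⇓ SI(KS)

Reduction:
Term A:
  start: I(SI)(IKS)
  [1] SI(IKS)
  [2] SI(KS)

Term B:
  start: SI(IKS)
  [1] SI(KS)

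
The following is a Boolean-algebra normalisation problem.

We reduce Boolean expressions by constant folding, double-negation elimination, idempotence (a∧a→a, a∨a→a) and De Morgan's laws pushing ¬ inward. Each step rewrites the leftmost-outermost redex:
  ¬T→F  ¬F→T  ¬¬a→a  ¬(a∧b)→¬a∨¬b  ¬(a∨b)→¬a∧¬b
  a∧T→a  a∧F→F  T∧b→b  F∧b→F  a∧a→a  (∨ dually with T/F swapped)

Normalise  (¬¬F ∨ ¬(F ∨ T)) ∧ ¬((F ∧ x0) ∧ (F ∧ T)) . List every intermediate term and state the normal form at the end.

  start: (¬¬F ∨ ¬(F ∨ T)) ∧ ¬((F ∧ x0) ∧ (F ∧ T))
  step 1: (F ∨ ¬(F ∨ T)) ∧ ¬((F ∧ x0) ∧ (F ∧ T))
  step 2: ¬(F ∨ T) ∧ ¬((F ∧ x0) ∧ (F ∧ T))
  step 3: (¬F ∧ ¬T) ∧ ¬((F ∧ x0) ∧ (F ∧ T))
  step 4: (T ∧ ¬T) ∧ ¬((F ∧ x0) ∧ (F ∧ T))
  step 5: ¬T ∧ ¬((F ∧ x0) ∧ (F ∧ T))
  step 6: F ∧ ¬((F ∧ x0) ∧ (F ∧ T))
  step 7: F

Answer: normal form = F  (in 7 steps)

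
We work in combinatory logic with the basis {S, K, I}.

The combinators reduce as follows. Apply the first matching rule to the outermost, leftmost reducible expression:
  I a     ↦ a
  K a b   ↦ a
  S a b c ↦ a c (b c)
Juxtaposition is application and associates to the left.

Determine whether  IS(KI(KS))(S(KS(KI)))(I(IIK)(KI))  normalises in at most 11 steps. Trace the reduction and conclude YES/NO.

  start: IS(KI(KS))(S(KS(KI)))(I(IIK)(KI))
  →1  S(KI(KS))(S(KS(KI)))(I(IIK)(KI))
  →2  KI(KS)(I(IIK)(KI))(S(KS(KI))(I(IIK)(KI)))
  →3  I(I(IIK)(KI))(S(KS(KI))(I(IIK)(KI)))
  →4  I(IIK)(KI)(S(KS(KI))(I(IIK)(KI)))
  →5  IIK(KI)(S(KS(KI))(I(IIK)(KI)))
  →6  IK(KI)(S(KS(KI))(I(IIK)(KI)))
  →7  K(KI)(S(KS(KI))(I(IIK)(KI)))
  →8  KI

Answer: YES — reaches normal form KI in 8 ≤ 11 steps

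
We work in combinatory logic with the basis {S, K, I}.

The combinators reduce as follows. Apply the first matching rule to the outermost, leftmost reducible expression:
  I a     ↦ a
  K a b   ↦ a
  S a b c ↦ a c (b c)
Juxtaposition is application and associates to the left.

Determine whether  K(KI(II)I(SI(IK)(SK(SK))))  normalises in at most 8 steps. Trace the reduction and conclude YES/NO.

  start: K(KI(II)I(SI(IK)(SK(SK))))
  →1  K(II(SI(IK)(SK(SK))))
  →2  K(I(SI(IK)(SK(SK))))
  →3  K(SI(IK)(SK(SK)))
  →4  K(I(SK(SK))(IK(SK(SK))))
  →5  K(SK(SK)(IK(SK(SK))))
  →6  K(K(IK(SK(SK)))(SK(IK(SK(SK)))))
  →7  K(IK(SK(SK)))
  →8  K(K(SK(SK)))

Answer: YES — reaches normal form K(K(SK(SK))) in 8 ≤ 8 steps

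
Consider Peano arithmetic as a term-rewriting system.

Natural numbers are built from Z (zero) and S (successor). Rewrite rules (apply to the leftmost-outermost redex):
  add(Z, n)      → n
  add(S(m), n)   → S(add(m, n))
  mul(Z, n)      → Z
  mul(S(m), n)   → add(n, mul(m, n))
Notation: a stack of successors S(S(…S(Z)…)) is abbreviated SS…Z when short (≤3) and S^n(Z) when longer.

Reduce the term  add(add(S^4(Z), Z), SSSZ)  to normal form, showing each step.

  start: add(add(S^4(Z), Z), SSSZ)
  [1] add(S(add(SSSZ, Z)), SSSZ)
  [2] S(add(add(SSSZ, Z), SSSZ))
  [3] S(add(S(add(SSZ, Z)), SSSZ))
  [4] S(S(add(add(SSZ, Z), SSSZ)))
  [5] S(S(add(S(add(SZ, Z)), SSSZ)))
  [6] S(S(S(add(add(SZ, Z), SSSZ))))
  [7] S(S(S(add(S(add(Z, Z)), SSSZ))))
  [8] S(S(S(S(add(add(Z, Z), SSSZ)))))
  [9] S(S(S(S(add(Z, SSSZ)))))
  [10] S^7(Z)

Answer: normal form = S^7(Z)  (in 10 steps)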